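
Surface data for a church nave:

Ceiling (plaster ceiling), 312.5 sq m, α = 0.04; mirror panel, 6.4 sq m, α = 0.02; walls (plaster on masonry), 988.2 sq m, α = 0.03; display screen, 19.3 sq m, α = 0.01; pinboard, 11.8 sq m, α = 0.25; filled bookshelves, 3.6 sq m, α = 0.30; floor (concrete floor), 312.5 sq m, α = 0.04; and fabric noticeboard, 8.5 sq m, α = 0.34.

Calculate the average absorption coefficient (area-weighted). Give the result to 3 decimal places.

0.037

Total surface area S = 1662.8 sq m.
Weighted sum Σ Sα = 61.887.
ᾱ = 61.887 / 1662.8 = 0.037.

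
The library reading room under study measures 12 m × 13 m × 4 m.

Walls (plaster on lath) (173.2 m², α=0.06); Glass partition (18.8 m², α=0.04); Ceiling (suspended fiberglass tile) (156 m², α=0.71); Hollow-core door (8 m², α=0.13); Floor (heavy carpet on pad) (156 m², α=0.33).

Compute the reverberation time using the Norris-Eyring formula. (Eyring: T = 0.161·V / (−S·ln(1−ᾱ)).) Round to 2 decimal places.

0.47 s

S = Σ Sᵢ = 512.0 m².
Σ(Sᵢαᵢ) = 173.2·0.06 + 18.8·0.04 + 156·0.71 + 8·0.13 + 156·0.33 = 174.424.
Mean coefficient ᾱ = A/S = 0.3407.
−S·ln(1−ᾱ) = −512.0 × ln(1 − 0.3407) = 213.287.
V = 12 × 13 × 4 = 624 m³.
RT60 = 0.161 × 624 / 213.287 = 0.47 s.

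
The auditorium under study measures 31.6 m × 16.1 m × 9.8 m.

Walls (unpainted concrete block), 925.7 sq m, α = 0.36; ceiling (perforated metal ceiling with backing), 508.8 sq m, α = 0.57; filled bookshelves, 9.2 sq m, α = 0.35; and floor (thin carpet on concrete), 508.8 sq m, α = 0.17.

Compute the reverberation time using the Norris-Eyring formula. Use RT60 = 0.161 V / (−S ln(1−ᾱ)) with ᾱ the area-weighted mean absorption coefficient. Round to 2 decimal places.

0.90 s

S = Σ Sᵢ = 1952.5 sq m.
Σ(Sᵢαᵢ) = 925.7×0.36 + 508.8×0.57 + 9.2×0.35 + 508.8×0.17 = 712.984.
ᾱ = 712.984 / 1952.5 = 0.3652.
−S·ln(1−ᾱ) = −1952.5 × ln(1 − 0.3652) = 887.304.
V = 31.6 × 16.1 × 9.8 = 4985.848 m³.
T = 0.161·V/[−S·ln(1−ᾱ)] = 0.161·4985.848/887.304 = 0.90 s.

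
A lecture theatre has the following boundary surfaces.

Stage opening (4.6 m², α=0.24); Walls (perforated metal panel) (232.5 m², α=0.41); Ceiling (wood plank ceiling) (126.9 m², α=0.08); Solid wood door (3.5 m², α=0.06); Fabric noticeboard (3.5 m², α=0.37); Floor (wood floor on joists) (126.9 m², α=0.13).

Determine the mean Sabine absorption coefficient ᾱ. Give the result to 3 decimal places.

0.250

Total surface area S = 497.9 m².
A = 4.6×0.24 + 232.5×0.41 + 126.9×0.08 + 3.5×0.06 + 3.5×0.37 + 126.9×0.13 = 124.583 sabins.
ᾱ = 124.583 / 497.9 = 0.250.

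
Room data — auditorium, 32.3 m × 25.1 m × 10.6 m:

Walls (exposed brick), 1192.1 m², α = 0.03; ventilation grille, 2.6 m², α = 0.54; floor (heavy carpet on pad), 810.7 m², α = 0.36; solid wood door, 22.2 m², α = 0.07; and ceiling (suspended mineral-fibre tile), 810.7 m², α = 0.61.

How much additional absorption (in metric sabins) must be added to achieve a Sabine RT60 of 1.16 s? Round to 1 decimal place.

Equivalent absorption area: A₁ = 1192.1×0.03 + 2.6×0.54 + 810.7×0.36 + 22.2×0.07 + 810.7×0.61 = 825.100 m².
V = 8593.738 m³. Required absorption A₂ = 0.161 × 8593.738 / 1.16 = 1192.752 sabins.
Shortfall: 1192.752 − 825.100 = 367.7 sabins.

367.7 sabins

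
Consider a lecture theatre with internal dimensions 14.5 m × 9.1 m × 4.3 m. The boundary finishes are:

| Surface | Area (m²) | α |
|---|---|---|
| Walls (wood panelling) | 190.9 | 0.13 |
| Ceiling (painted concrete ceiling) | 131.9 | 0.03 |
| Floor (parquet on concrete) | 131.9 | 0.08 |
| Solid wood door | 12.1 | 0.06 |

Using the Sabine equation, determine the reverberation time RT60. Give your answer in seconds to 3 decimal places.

Summing Sᵢαᵢ: 24.817 + 3.957 + 10.552 + 0.726 → A = 40.052 sabins.
Volume V = 14.5 × 9.1 × 4.3 = 567.385 m³.
Sabine: RT60 = 0.161 × 567.385 / 40.052 = 2.281 s.

2.281 s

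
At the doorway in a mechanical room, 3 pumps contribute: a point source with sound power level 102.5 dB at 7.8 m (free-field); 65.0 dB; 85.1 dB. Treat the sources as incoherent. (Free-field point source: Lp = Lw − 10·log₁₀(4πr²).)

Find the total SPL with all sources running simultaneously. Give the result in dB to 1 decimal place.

Source at 7.8 m: Lp = 102.5 − 10·log₁₀(4π·7.8²) = 102.5 − 10·log₁₀(764.538) = 73.7 dB.
Sum in the linear (power) domain: Σ 10^(Lᵢ/10) = 10^(73.7/10) + 10^(65.0/10) + 10^(85.1/10) = 3.502e+08.
Combined level = 10 log₁₀(3.502e+08) = 85.4 dB.

85.4 dB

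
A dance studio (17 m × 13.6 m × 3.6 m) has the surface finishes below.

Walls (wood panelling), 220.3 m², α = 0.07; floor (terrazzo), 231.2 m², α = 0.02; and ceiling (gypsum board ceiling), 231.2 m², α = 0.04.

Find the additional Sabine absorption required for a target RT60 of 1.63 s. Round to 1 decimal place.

52.9 sabins

Summing Sᵢαᵢ: 15.421 + 4.624 + 9.248 → A₁ = 29.293 sabins.
Target A₂ = 0.161·832.32/1.63 = 82.211 sabins (V = 832.32 m³).
Additional absorption ΔA = 82.211 − 29.293 = 52.9 sabins.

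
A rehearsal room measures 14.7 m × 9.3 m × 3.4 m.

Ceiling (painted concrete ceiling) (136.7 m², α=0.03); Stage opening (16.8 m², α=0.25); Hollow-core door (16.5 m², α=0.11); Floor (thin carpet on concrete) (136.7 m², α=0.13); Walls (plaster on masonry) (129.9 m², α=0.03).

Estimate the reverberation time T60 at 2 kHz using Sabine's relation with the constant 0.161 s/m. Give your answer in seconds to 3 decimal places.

2.354 seconds

Summing Sᵢαᵢ: 4.101 + 4.200 + 1.815 + 17.771 + 3.897 → A = 31.784 sabins.
Room volume: 464.814 m³.
T = 0.161 V/A = 0.161·464.814/31.784 = 2.354 s.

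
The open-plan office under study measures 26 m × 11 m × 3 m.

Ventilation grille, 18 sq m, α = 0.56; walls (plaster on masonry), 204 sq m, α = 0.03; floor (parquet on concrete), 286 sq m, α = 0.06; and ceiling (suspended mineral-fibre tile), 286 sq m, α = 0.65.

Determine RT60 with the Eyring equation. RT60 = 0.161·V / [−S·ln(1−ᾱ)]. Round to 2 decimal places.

0.54 sec

S = Σ Sᵢ = 794.0 sq m.
Absorption A = 18·0.56 + 204·0.03 + 286·0.06 + 286·0.65 = 219.260 sabins.
ᾱ = 219.260 / 794.0 = 0.2761.
−S·ln(1−ᾱ) = −794.0 × ln(1 − 0.2761) = 256.543.
V = 26 × 11 × 3 = 858 m³.
RT60 = 0.161 × 858 / 256.543 = 0.54 s.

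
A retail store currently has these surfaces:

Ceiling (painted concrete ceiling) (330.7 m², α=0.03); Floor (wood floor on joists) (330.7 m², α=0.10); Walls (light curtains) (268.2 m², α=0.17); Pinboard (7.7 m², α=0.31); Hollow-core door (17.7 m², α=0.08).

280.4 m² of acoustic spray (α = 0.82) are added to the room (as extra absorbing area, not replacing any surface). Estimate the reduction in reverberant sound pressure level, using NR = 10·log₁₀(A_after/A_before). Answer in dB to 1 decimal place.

Summing Sᵢαᵢ: 9.921 + 33.070 + 45.594 + 2.387 + 1.416 → A_before = 92.388 sabins.
Added absorption = 280.4 × 0.82 = 229.928 sabins.
A_after = 92.388 + 229.928 = 322.316 sabins.
NR = 10·log₁₀(322.316/92.388) = 5.4 dB.

5.4 dB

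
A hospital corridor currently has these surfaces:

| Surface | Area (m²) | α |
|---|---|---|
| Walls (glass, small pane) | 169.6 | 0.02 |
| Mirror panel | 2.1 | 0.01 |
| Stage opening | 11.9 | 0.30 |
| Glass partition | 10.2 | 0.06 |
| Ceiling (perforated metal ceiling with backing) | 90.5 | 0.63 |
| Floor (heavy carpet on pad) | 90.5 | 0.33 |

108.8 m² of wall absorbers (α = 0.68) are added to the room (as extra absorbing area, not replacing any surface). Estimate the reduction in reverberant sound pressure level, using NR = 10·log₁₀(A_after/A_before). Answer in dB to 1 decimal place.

Equivalent absorption area: A_before = 169.6*0.02 + 2.1*0.01 + 11.9*0.30 + 10.2*0.06 + 90.5*0.63 + 90.5*0.33 = 94.475 m².
Added absorption = 108.8 × 0.68 = 73.984 sabins.
New total A_after = 168.459 sabins.
NR = 10·log₁₀(168.459/94.475) = 2.5 dB.

2.5 dB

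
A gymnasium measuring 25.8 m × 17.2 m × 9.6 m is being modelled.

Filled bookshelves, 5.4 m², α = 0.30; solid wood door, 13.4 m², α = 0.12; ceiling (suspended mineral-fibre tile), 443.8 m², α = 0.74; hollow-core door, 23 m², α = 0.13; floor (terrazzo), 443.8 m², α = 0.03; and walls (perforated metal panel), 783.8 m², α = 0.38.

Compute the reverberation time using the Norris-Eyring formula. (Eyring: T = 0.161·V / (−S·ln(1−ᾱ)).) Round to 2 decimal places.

0.85 sec

Total surface area S = 5.4 + 13.4 + 443.8 + 23 + 443.8 + 783.8 = 1713.2 m².
Absorption A = 5.4·0.30 + 13.4·0.12 + 443.8·0.74 + 23·0.13 + 443.8·0.03 + 783.8·0.38 = 645.788 sabins.
ᾱ = 645.788 / 1713.2 = 0.3769.
Eyring denominator: −S ln(1−ᾱ) = 810.426.
V = 25.8 × 17.2 × 9.6 = 4260.096 m³.
RT60 = 0.161 × 4260.096 / 810.426 = 0.85 s.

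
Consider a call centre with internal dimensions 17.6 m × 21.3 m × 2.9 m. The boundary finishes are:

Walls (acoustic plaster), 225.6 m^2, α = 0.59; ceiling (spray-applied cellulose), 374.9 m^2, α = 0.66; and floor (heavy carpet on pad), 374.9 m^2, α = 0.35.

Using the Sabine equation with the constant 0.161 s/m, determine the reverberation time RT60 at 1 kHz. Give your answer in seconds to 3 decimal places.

0.342 seconds

Summing Sᵢαᵢ: 133.104 + 247.434 + 131.215 → A = 511.753 sabins.
Room volume: 1087.152 m³.
T = 0.161 V/A = 0.161·1087.152/511.753 = 0.342 s.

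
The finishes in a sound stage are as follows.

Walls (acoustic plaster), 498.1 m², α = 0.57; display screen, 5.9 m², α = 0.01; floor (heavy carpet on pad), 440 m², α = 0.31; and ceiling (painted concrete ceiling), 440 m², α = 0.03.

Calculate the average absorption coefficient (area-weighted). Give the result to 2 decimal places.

Total surface area S = 1384.0 m².
Σ(Sᵢαᵢ) = 498.1×0.57 + 5.9×0.01 + 440×0.31 + 440×0.03 = 433.576.
ᾱ = 433.576 / 1384.0 = 0.31.

0.31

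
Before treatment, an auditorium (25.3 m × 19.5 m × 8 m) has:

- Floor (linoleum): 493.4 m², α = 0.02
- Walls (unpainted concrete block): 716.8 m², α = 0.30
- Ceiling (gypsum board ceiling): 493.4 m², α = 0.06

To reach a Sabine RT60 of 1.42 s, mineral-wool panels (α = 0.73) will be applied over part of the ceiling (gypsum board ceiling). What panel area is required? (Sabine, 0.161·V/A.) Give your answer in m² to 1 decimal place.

288.0

Summing Sᵢαᵢ: 9.868 + 215.040 + 29.604 → A₁ = 254.512 sabins.
V = 3946.8 m³. Target absorption A₂ = 0.161 × 3946.8 / 1.42 = 447.489 sabins.
ΔA needed = 447.489 − 254.512 = 192.977 sabins.
Each m² of panel replacing the ceiling (gypsum board ceiling) adds (0.73 − 0.06) = 0.67 sabins.
Panel area = 192.977 / 0.67 = 288.0 m².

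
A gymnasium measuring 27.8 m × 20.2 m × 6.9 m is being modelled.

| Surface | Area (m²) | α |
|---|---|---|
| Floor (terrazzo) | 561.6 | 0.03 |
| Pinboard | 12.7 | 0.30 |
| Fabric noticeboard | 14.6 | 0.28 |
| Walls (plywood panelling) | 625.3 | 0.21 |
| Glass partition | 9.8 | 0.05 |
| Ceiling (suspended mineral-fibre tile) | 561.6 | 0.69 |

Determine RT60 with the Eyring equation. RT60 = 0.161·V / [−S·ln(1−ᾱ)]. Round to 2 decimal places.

Total surface area S = 561.6 + 12.7 + 14.6 + 625.3 + 9.8 + 561.6 = 1785.6 m².
Absorption A = 561.6·0.03 + 12.7·0.30 + 14.6·0.28 + 625.3·0.21 + 9.8·0.05 + 561.6·0.69 = 544.053 sabins.
Mean coefficient ᾱ = A/S = 0.3047.
−S·ln(1−ᾱ) = −1785.6 × ln(1 − 0.3047) = 648.908.
V = 27.8 × 20.2 × 6.9 = 3874.764 m³.
RT60 = 0.161 × 3874.764 / 648.908 = 0.96 s.

0.96 s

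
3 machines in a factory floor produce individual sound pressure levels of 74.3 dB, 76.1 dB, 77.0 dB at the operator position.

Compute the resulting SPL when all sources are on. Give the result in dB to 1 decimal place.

Σ 10^(Lᵢ/10) = 1.178e+08.
Combined level = 10 log₁₀(1.178e+08) = 80.7 dB.

80.7 dB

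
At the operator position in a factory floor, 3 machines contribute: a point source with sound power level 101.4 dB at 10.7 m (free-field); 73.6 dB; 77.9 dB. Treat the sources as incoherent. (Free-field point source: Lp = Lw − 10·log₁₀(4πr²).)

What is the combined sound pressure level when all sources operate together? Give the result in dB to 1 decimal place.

79.7 dB

Source at 10.7 m: Lp = 101.4 − 10·log₁₀(4π·10.7²) = 101.4 − 10·log₁₀(1438.724) = 69.8 dB.
Converting to relative power and adding: 10^(69.8/10) + 10^(73.6/10) + 10^(77.9/10) = 9.412e+07.
Back to dB: 10·log₁₀ Σ = 79.7 dB.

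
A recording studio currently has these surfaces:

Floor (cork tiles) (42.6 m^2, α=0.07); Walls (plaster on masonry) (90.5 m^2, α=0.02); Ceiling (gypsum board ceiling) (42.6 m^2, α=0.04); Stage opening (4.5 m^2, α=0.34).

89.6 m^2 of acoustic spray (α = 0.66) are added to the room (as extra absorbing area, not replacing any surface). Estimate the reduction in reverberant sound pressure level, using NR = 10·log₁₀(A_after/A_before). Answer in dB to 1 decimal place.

Equivalent absorption area: A_before = 42.6·0.07 + 90.5·0.02 + 42.6·0.04 + 4.5·0.34 = 8.026 m^2.
Treatment contributes 89.6·0.66 = 59.136 sabins.
A_after = 8.026 + 59.136 = 67.162 sabins.
Reduction = 10 log₁₀(A_after/A_before) = 10 log₁₀(8.3681) = 9.2 dB.

9.2 dB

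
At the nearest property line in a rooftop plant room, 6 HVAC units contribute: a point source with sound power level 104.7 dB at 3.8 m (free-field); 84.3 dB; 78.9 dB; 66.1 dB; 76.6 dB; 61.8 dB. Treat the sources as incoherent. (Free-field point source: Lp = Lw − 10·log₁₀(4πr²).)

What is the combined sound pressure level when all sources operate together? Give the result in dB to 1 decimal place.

Source at 3.8 m: Lp = 104.7 − 10·log₁₀(4π·3.8²) = 104.7 − 10·log₁₀(181.458) = 82.1 dB.
Σ 10^(Lᵢ/10) = 5.603e+08.
Combined level = 10 log₁₀(5.603e+08) = 87.5 dB.

87.5 dB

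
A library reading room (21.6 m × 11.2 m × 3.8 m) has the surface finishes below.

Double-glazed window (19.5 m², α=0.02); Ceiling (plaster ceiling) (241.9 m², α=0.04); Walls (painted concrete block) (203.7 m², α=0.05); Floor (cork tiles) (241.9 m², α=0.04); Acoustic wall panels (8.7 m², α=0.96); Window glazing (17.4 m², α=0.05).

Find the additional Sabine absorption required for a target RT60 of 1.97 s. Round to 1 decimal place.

36.0 sabins

Total absorption A₁ = 19.5·0.02 + 241.9·0.04 + 203.7·0.05 + 241.9·0.04 + 8.7·0.96 + 17.4·0.05
  = 0.390 + 9.676 + 10.185 + 9.676 + 8.352 + 0.870 = 39.149 m² sabins.
For T = 1.97 s, need A₂ = 0.161·V/T = 0.161·919.296/1.97 = 75.130 sabins.
Additional absorption ΔA = 75.130 − 39.149 = 36.0 sabins.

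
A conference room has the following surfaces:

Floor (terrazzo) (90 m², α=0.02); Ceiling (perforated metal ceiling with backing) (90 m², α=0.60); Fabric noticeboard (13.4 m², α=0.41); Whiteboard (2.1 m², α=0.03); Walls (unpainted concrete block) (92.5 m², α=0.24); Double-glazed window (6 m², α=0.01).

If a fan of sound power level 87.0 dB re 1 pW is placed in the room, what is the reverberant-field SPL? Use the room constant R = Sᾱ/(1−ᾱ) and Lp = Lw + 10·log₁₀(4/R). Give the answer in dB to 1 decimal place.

72.3 dB

A = 83.617 sabins; S = 294.0 m².
ᾱ = 83.617/294.0 = 0.2844; R = Sᾱ/(1−ᾱ) = 83.617/(1−0.2844) = 116.849 m².
Lp = 87.0 + 10·log₁₀(4/116.849) = 87.0 + (-14.66) = 72.3 dB.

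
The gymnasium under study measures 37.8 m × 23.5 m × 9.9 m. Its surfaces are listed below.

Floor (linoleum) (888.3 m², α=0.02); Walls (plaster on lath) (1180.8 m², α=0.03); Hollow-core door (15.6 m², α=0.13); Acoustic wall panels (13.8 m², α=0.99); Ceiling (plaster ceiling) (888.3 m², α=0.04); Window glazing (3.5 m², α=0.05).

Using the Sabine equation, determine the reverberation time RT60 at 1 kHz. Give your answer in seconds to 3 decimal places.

13.538 s

A = Σ Sᵢαᵢ = 888.3·0.02 + 1180.8·0.03 + 15.6·0.13 + 13.8·0.99 + 888.3·0.04 + 3.5·0.05 = 104.587 sabins.
V = 37.8·23.5·9.9 = 8794.17 m³.
T = 0.161 V/A = 0.161·8794.17/104.587 = 13.538 s.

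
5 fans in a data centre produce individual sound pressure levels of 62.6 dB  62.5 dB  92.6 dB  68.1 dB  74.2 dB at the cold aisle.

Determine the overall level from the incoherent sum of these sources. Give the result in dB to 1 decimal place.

Converting to relative power and adding: 10^(62.6/10) + 10^(62.5/10) + 10^(92.6/10) + 10^(68.1/10) + 10^(74.2/10) = 1.856e+09.
Back to dB: 10·log₁₀ Σ = 92.7 dB.

92.7 dB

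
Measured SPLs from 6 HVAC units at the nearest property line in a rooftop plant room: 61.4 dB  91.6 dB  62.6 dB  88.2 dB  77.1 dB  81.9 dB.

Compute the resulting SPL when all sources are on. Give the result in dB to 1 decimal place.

93.6 dB

Σ 10^(Lᵢ/10) = 2.316e+09.
Combined level = 10 log₁₀(2.316e+09) = 93.6 dB.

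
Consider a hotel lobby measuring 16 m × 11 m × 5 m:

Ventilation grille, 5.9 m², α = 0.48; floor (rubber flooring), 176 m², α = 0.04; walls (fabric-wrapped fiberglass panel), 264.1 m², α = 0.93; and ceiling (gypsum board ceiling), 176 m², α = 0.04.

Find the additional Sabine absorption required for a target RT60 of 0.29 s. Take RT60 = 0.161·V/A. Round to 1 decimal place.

226.0 sabins

Summing Sᵢαᵢ: 2.832 + 7.040 + 245.613 + 7.040 → A₁ = 262.525 sabins.
For T = 0.29 s, need A₂ = 0.161·V/T = 0.161·880/0.29 = 488.552 sabins.
ΔA = A₂ − A₁ = 488.552 − 262.525 = 226.0 sabins.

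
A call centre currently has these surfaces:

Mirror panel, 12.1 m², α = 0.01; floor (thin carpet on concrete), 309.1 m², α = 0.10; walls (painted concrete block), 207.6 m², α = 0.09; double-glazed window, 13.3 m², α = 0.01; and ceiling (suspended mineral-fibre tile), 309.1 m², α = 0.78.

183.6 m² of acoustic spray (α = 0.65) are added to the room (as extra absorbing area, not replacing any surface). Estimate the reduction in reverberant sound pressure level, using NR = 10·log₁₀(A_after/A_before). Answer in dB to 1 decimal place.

1.5 dB

Total absorption A_before = 12.1*0.01 + 309.1*0.10 + 207.6*0.09 + 13.3*0.01 + 309.1*0.78
  = 0.121 + 30.910 + 18.684 + 0.133 + 241.098 = 290.946 m² sabins.
Added absorption = 183.6 × 0.65 = 119.340 sabins.
New total A_after = 410.286 sabins.
NR = 10·log₁₀(410.286/290.946) = 1.5 dB.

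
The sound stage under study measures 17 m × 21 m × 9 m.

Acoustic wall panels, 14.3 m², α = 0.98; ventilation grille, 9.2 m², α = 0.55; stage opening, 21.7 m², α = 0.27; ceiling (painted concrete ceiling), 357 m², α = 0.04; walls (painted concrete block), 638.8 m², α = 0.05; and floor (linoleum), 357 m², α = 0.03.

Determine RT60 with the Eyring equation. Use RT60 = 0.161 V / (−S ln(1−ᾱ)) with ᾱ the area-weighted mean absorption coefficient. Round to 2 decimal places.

S = Σ Sᵢ = 1398.0 m².
Absorption A = 14.3·0.98 + 9.2·0.55 + 21.7·0.27 + 357·0.04 + 638.8·0.05 + 357·0.03 = 81.863 sabins.
Mean coefficient ᾱ = A/S = 0.0586.
−S·ln(1−ᾱ) = −1398.0 × ln(1 − 0.0586) = 84.421.
V = 17 × 21 × 9 = 3213 m³.
T = 0.161·V/[−S·ln(1−ᾱ)] = 0.161·3213/84.421 = 6.13 s.

6.13 seconds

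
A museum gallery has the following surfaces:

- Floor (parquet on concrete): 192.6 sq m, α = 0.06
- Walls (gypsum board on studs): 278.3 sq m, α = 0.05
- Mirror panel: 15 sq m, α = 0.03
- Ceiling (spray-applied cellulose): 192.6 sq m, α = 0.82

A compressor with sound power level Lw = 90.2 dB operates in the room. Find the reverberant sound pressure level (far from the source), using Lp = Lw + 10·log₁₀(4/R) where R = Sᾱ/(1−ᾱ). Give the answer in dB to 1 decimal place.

72.2 dB

Σ(Sᵢαᵢ) = 192.6·0.06 + 278.3·0.05 + 15·0.03 + 192.6·0.82 = 183.853; total area S = 678.5 sq m.
ᾱ = 0.2710, so room constant R = A/(1−ᾱ) = 252.199 sq m.
Lp = 90.2 + 10·log₁₀(4/252.199) = 90.2 + (-18.00) = 72.2 dB.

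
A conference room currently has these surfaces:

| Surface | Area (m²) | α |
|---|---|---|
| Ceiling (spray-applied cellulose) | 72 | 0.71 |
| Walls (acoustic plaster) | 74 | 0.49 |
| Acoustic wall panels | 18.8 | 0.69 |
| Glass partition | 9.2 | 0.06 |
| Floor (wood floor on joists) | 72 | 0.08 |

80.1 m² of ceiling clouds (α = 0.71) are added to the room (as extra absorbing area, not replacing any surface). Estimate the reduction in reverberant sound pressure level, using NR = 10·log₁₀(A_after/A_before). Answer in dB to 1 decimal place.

Total absorption A_before = 72·0.71 + 74·0.49 + 18.8·0.69 + 9.2·0.06 + 72·0.08
  = 51.120 + 36.260 + 12.972 + 0.552 + 5.760 = 106.664 m² sabins.
Treatment contributes 80.1·0.71 = 56.871 sabins.
A_after = 106.664 + 56.871 = 163.535 sabins.
Reduction = 10 log₁₀(A_after/A_before) = 10 log₁₀(1.5332) = 1.9 dB.

1.9 dB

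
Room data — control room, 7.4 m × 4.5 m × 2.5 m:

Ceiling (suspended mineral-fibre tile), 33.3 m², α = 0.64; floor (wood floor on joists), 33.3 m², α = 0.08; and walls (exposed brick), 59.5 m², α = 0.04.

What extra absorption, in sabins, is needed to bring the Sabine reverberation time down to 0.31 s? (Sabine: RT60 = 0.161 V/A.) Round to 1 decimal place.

16.9 sabins

A₁ = Σ Sᵢαᵢ = 33.3*0.64 + 33.3*0.08 + 59.5*0.04 = 26.356 sabins.
For T = 0.31 s, need A₂ = 0.161·V/T = 0.161·83.25/0.31 = 43.236 sabins.
ΔA = A₂ − A₁ = 43.236 − 26.356 = 16.9 sabins.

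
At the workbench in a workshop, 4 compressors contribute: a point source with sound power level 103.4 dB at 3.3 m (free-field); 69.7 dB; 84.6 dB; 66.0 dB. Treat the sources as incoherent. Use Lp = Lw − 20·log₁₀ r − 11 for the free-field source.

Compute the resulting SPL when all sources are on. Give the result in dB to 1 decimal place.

Source at 3.3 m: Lp = 103.4 − 20·log₁₀(3.3) − 11 = 82.0 dB.
Σ 10^(Lᵢ/10) = 4.602e+08.
Back to dB: 10·log₁₀ Σ = 86.6 dB.

86.6 dB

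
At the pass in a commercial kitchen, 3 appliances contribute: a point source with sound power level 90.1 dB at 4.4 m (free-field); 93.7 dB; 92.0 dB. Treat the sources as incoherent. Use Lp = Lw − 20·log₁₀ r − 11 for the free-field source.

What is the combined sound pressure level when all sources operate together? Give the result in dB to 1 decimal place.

Source at 4.4 m: Lp = 90.1 − 20·log₁₀(4.4) − 11 = 66.2 dB.
Σ 10^(Lᵢ/10) = 3.933e+09.
L_total = 10·log₁₀(3.933e+09) = 95.9 dB.

95.9 dB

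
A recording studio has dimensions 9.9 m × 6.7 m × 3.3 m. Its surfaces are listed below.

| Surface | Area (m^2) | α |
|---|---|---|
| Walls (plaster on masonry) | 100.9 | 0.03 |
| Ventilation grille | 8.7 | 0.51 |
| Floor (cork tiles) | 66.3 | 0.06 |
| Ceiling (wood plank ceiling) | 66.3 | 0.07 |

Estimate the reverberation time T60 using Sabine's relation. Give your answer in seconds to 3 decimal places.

2.191 seconds

Equivalent absorption area: A = 100.9·0.03 + 8.7·0.51 + 66.3·0.06 + 66.3·0.07 = 16.083 m^2.
V = 9.9·6.7·3.3 = 218.889 m³.
RT60 = 0.161 · V / A = 0.161 × 218.889 / 16.083 = 2.191 s.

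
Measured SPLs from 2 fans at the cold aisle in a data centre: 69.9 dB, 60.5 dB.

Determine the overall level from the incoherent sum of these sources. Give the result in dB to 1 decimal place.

70.4 dB

Converting to relative power and adding: 10^(69.9/10) + 10^(60.5/10) = 1.089e+07.
Combined level = 10 log₁₀(1.089e+07) = 70.4 dB.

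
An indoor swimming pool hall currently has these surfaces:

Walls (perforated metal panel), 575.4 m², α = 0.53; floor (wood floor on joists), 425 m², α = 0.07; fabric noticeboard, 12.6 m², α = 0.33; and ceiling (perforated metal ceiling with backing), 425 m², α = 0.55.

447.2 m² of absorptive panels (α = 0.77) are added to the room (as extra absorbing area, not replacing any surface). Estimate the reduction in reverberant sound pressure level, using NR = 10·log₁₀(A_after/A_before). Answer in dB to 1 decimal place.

Equivalent absorption area: A_before = 575.4·0.53 + 425·0.07 + 12.6·0.33 + 425·0.55 = 572.620 m².
Added absorption = 447.2 × 0.77 = 344.344 sabins.
New total A_after = 916.964 sabins.
Reduction = 10 log₁₀(A_after/A_before) = 10 log₁₀(1.6013) = 2.0 dB.

2.0 dB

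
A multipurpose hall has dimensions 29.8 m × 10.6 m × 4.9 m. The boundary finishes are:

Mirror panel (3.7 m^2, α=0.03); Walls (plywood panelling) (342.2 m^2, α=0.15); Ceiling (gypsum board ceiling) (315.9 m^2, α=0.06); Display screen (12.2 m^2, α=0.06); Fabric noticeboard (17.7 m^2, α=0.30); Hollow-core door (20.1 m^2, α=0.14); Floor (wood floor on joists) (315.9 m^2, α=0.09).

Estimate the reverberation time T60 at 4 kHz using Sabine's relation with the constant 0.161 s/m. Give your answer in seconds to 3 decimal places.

A = Σ Sᵢαᵢ = 3.7*0.03 + 342.2*0.15 + 315.9*0.06 + 12.2*0.06 + 17.7*0.30 + 20.1*0.14 + 315.9*0.09 = 107.682 sabins.
Volume V = 29.8 × 10.6 × 4.9 = 1547.812 m³.
T = 0.161 V/A = 0.161·1547.812/107.682 = 2.314 s.

2.314 seconds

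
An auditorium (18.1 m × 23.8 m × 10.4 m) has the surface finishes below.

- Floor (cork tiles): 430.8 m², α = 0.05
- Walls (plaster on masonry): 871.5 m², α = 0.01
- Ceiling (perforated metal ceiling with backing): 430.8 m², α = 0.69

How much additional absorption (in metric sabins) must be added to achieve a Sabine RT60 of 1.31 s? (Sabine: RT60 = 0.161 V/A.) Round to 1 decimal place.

223.1 sabins

Equivalent absorption area: A₁ = 430.8×0.05 + 871.5×0.01 + 430.8×0.69 = 327.507 m².
Target A₂ = 0.161·4480.112/1.31 = 550.609 sabins (V = 4480.112 m³).
Additional absorption ΔA = 550.609 − 327.507 = 223.1 sabins.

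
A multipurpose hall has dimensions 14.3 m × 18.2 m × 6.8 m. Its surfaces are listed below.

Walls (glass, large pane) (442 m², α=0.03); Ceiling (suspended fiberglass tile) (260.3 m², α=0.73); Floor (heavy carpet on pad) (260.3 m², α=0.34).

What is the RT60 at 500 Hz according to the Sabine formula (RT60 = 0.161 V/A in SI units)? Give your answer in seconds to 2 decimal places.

Equivalent absorption area: A = 442*0.03 + 260.3*0.73 + 260.3*0.34 = 291.781 m².
Room volume: 1769.768 m³.
RT60 = 0.161 · V / A = 0.161 × 1769.768 / 291.781 = 0.98 s.

0.98 s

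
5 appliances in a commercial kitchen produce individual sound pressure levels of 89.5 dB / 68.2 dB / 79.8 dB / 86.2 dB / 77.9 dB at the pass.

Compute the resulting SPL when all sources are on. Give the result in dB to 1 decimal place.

91.7 dB

Σ 10^(Lᵢ/10) = 1.472e+09.
L_total = 10·log₁₀(1.472e+09) = 91.7 dB.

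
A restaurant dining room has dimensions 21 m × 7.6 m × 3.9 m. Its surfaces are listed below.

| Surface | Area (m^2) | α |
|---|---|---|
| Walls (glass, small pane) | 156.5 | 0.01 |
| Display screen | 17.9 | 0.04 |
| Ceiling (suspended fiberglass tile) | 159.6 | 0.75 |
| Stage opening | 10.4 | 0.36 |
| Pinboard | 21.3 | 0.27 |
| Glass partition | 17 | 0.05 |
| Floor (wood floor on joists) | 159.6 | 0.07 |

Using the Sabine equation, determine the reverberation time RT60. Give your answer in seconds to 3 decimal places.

0.698 sec

A = Σ Sᵢαᵢ = 156.5*0.01 + 17.9*0.04 + 159.6*0.75 + 10.4*0.36 + 21.3*0.27 + 17*0.05 + 159.6*0.07 = 143.498 sabins.
Volume V = 21 × 7.6 × 3.9 = 622.44 m³.
T = 0.161 V/A = 0.161·622.44/143.498 = 0.698 s.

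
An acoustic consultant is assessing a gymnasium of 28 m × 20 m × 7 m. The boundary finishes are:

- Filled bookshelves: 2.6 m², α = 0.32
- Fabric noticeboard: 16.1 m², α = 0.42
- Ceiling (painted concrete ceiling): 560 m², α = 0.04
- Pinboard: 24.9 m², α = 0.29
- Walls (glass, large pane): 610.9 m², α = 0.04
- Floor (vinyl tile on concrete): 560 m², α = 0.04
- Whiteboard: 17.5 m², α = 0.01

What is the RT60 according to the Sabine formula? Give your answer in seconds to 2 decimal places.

Summing Sᵢαᵢ: 0.832 + 6.762 + 22.400 + 7.221 + 24.436 + 22.400 + 0.175 → A = 84.226 sabins.
Room volume: 3920 m³.
Sabine: RT60 = 0.161 × 3920 / 84.226 = 7.49 s.

7.49 seconds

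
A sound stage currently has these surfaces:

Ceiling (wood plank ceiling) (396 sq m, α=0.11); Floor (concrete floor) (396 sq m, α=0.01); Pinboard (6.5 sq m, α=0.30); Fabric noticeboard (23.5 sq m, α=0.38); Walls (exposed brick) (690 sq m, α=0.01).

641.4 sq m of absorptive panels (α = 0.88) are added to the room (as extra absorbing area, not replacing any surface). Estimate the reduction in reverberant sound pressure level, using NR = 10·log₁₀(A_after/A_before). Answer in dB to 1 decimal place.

A_before = Σ Sᵢαᵢ = 396×0.11 + 396×0.01 + 6.5×0.30 + 23.5×0.38 + 690×0.01 = 65.300 sabins.
Treatment contributes 641.4·0.88 = 564.432 sabins.
New total A_after = 629.732 sabins.
Reduction = 10 log₁₀(A_after/A_before) = 10 log₁₀(9.6437) = 9.8 dB.

9.8 dB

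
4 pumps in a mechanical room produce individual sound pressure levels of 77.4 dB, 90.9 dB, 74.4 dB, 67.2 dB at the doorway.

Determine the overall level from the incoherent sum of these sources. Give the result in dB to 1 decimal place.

Σ 10^(Lᵢ/10) = 1.318e+09.
L_total = 10·log₁₀(1.318e+09) = 91.2 dB.

91.2 dB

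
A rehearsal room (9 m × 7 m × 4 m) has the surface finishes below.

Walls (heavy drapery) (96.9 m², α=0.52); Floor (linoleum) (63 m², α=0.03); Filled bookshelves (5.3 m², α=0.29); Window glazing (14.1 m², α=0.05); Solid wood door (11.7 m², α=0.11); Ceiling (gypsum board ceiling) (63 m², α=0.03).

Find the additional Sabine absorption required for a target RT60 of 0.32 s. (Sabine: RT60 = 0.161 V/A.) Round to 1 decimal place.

Equivalent absorption area: A₁ = 96.9*0.52 + 63*0.03 + 5.3*0.29 + 14.1*0.05 + 11.7*0.11 + 63*0.03 = 57.697 m².
Target A₂ = 0.161·252/0.32 = 126.788 sabins (V = 252 m³).
Shortfall: 126.788 − 57.697 = 69.1 sabins.

69.1 sabins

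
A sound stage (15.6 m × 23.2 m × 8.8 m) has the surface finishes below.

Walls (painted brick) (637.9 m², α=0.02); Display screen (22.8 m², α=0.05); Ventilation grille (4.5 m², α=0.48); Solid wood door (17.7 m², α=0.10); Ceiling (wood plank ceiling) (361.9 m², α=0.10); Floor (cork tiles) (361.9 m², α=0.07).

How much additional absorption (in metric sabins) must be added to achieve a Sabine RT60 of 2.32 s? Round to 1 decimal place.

141.7 sabins

Total absorption A₁ = 637.9·0.02 + 22.8·0.05 + 4.5·0.48 + 17.7·0.10 + 361.9·0.10 + 361.9·0.07
  = 12.758 + 1.140 + 2.160 + 1.770 + 36.190 + 25.333 = 79.351 m² sabins.
Target A₂ = 0.161·3184.896/2.32 = 221.021 sabins (V = 3184.896 m³).
ΔA = A₂ − A₁ = 221.021 − 79.351 = 141.7 sabins.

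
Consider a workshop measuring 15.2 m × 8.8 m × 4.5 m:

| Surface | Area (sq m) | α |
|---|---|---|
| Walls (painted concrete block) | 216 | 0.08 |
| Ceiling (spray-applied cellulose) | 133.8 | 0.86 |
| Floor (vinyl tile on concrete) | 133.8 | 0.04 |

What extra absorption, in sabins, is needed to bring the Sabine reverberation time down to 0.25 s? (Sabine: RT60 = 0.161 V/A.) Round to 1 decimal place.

Total absorption A₁ = 216·0.08 + 133.8·0.86 + 133.8·0.04
  = 17.280 + 115.068 + 5.352 = 137.700 sq m sabins.
Target A₂ = 0.161·601.92/0.25 = 387.636 sabins (V = 601.92 m³).
ΔA = A₂ − A₁ = 387.636 − 137.700 = 249.9 sabins.

249.9 sabins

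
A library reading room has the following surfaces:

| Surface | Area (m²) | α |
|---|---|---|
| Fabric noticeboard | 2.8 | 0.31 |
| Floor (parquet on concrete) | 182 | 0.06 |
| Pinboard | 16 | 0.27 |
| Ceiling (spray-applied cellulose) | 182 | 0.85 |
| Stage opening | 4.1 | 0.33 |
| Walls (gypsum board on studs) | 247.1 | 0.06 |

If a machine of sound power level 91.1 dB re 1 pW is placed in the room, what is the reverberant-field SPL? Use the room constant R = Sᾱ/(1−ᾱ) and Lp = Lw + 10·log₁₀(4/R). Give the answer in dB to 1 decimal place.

72.9 dB

A = 186.987 sabins; S = 634.0 m².
ᾱ = 186.987/634.0 = 0.2949; R = Sᾱ/(1−ᾱ) = 186.987/(1−0.2949) = 265.192 m².
Lp = 91.1 + 10·log₁₀(4/265.192) = 91.1 + (-18.22) = 72.9 dB.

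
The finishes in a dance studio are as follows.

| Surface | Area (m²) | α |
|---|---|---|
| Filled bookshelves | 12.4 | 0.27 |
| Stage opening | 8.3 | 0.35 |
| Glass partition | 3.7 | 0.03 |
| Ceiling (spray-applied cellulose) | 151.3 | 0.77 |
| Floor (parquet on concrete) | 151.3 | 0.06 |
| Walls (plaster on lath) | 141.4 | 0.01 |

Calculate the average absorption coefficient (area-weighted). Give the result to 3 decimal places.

S = Σ Sᵢ = 12.4 + 8.3 + 3.7 + 151.3 + 151.3 + 141.4 = 468.4 m².
Weighted sum Σ Sα = 133.357.
ᾱ = 133.357 / 468.4 = 0.285.

0.285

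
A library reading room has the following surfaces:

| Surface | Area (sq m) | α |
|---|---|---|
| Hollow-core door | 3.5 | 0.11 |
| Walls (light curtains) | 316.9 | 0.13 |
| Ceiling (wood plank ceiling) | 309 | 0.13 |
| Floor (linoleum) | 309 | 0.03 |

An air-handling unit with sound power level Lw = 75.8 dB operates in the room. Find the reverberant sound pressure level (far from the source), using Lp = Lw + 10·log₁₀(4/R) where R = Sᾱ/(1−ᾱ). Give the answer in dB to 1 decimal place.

A = 91.022 sabins; S = 938.4 sq m.
ᾱ = 91.022/938.4 = 0.0970; R = Sᾱ/(1−ᾱ) = 91.022/(1−0.0970) = 100.800 sq m.
Lp = 75.8 + 10·log₁₀(4/100.800) = 75.8 + (-14.01) = 61.8 dB.

61.8 dB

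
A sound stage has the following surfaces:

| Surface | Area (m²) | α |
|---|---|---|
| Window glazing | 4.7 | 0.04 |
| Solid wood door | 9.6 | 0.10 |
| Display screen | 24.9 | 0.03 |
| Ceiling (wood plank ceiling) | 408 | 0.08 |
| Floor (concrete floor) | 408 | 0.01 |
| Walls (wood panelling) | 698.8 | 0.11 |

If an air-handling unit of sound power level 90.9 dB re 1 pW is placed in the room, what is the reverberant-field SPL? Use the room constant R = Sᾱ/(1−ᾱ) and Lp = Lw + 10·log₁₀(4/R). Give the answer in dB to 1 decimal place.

Σ(Sᵢαᵢ) = 4.7×0.04 + 9.6×0.10 + 24.9×0.03 + 408×0.08 + 408×0.01 + 698.8×0.11 = 115.483; total area S = 1554.0 m².
ᾱ = 0.0743, so room constant R = A/(1−ᾱ) = 124.752 m².
Lp = Lw + 10 log₁₀(4/R) = 90.9 -14.94 = 76.0 dB.

76.0 dB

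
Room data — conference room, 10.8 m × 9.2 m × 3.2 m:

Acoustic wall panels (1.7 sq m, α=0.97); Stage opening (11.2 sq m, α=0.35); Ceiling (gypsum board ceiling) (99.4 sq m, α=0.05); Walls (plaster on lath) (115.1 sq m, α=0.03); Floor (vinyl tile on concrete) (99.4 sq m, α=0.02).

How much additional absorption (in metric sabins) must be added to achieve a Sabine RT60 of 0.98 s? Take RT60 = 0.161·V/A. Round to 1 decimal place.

Total absorption A₁ = 1.7*0.97 + 11.2*0.35 + 99.4*0.05 + 115.1*0.03 + 99.4*0.02
  = 1.649 + 3.920 + 4.970 + 3.453 + 1.988 = 15.980 sq m sabins.
V = 317.952 m³. Required absorption A₂ = 0.161 × 317.952 / 0.98 = 52.235 sabins.
ΔA = A₂ − A₁ = 52.235 − 15.980 = 36.3 sabins.

36.3 sabins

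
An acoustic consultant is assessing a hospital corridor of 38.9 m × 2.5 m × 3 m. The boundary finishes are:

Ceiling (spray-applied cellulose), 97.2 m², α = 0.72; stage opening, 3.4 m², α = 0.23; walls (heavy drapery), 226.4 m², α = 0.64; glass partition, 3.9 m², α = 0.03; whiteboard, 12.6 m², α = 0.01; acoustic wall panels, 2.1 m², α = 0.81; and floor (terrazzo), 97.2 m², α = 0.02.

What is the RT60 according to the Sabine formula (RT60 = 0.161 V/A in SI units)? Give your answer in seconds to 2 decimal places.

Equivalent absorption area: A = 97.2×0.72 + 3.4×0.23 + 226.4×0.64 + 3.9×0.03 + 12.6×0.01 + 2.1×0.81 + 97.2×0.02 = 219.550 m².
Room volume: 291.75 m³.
T = 0.161 V/A = 0.161·291.75/219.550 = 0.21 s.

0.21 s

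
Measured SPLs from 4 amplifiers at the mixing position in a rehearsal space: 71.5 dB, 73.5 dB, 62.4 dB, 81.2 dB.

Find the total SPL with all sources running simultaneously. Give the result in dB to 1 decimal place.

82.3 dB

Sum in the linear (power) domain: Σ 10^(Lᵢ/10) = 10^(71.5/10) + 10^(73.5/10) + 10^(62.4/10) + 10^(81.2/10) = 1.701e+08.
Back to dB: 10·log₁₀ Σ = 82.3 dB.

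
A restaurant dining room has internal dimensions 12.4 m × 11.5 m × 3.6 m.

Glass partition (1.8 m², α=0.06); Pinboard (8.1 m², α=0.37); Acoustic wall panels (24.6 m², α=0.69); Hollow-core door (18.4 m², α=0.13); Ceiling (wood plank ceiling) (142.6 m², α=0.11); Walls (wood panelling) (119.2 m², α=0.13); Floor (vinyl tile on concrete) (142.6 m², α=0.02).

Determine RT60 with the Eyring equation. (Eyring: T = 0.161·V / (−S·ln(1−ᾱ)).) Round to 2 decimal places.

1.37 seconds

Total surface area S = 1.8 + 8.1 + 24.6 + 18.4 + 142.6 + 119.2 + 142.6 = 457.3 m².
Σ(Sᵢαᵢ) = 1.8×0.06 + 8.1×0.37 + 24.6×0.69 + 18.4×0.13 + 142.6×0.11 + 119.2×0.13 + 142.6×0.02 = 56.505.
Mean coefficient ᾱ = A/S = 0.1236.
Eyring denominator: −S ln(1−ᾱ) = 60.333.
V = 12.4 × 11.5 × 3.6 = 513.36 m³.
T = 0.161·V/[−S·ln(1−ᾱ)] = 0.161·513.36/60.333 = 1.37 s.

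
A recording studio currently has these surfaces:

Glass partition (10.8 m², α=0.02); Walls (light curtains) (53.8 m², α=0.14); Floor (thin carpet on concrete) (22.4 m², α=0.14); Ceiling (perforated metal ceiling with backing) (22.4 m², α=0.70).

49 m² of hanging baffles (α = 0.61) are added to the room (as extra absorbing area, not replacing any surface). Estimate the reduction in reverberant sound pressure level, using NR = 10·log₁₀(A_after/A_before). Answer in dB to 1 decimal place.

A_before = Σ Sᵢαᵢ = 10.8·0.02 + 53.8·0.14 + 22.4·0.14 + 22.4·0.70 = 26.564 sabins.
Treatment contributes 49·0.61 = 29.890 sabins.
New total A_after = 56.454 sabins.
Reduction = 10 log₁₀(A_after/A_before) = 10 log₁₀(2.1252) = 3.3 dB.

3.3 dB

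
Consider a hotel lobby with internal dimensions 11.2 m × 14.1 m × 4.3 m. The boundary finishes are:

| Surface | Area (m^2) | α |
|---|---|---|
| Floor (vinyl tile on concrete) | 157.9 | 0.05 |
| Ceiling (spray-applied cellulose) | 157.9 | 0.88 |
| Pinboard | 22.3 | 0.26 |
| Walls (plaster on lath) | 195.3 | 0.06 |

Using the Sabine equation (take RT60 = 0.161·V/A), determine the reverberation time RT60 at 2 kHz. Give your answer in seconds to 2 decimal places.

Total absorption A = 157.9×0.05 + 157.9×0.88 + 22.3×0.26 + 195.3×0.06
  = 7.895 + 138.952 + 5.798 + 11.718 = 164.363 m^2 sabins.
V = 11.2·14.1·4.3 = 679.056 m³.
Sabine: RT60 = 0.161 × 679.056 / 164.363 = 0.67 s.

0.67 seconds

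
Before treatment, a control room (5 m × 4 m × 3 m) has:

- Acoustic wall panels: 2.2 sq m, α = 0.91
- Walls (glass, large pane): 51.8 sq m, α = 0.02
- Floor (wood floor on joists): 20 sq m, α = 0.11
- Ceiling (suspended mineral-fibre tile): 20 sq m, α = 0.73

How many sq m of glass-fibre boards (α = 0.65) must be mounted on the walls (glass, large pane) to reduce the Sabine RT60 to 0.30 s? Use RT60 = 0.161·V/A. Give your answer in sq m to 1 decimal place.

19.6

Summing Sᵢαᵢ: 2.002 + 1.036 + 2.200 + 14.600 → A₁ = 19.838 sabins.
Required A₂ = 0.161·60/0.30 = 32.200 sabins.
ΔA needed = 32.200 − 19.838 = 12.362 sabins.
Each sq m of panel replacing the walls (glass, large pane) adds (0.65 − 0.02) = 0.63 sabins.
Panel area = 12.362 / 0.63 = 19.6 sq m.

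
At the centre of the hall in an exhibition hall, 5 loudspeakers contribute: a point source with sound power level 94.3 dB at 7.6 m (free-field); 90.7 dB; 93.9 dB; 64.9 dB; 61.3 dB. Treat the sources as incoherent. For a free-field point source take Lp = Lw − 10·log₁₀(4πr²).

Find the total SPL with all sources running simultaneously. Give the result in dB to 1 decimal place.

95.6 dB

Source at 7.6 m: Lp = 94.3 − 10·log₁₀(4π·7.6²) = 94.3 − 10·log₁₀(725.834) = 65.7 dB.
Converting to relative power and adding: 10^(65.7/10) + 10^(90.7/10) + 10^(93.9/10) + 10^(64.9/10) + 10^(61.3/10) = 3.638e+09.
Combined level = 10 log₁₀(3.638e+09) = 95.6 dB.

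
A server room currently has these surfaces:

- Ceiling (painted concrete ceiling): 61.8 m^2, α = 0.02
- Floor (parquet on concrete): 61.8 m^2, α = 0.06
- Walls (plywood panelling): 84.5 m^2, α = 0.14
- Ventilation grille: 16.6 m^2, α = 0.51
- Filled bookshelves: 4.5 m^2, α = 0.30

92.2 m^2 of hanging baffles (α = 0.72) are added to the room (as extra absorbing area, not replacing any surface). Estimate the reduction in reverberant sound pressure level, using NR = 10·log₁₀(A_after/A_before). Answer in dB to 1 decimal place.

Total absorption A_before = 61.8·0.02 + 61.8·0.06 + 84.5·0.14 + 16.6·0.51 + 4.5·0.30
  = 1.236 + 3.708 + 11.830 + 8.466 + 1.350 = 26.590 m^2 sabins.
Added absorption = 92.2 × 0.72 = 66.384 sabins.
A_after = 26.590 + 66.384 = 92.974 sabins.
NR = 10·log₁₀(92.974/26.590) = 5.4 dB.

5.4 dB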